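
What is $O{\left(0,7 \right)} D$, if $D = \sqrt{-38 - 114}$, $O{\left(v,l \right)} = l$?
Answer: $14 i \sqrt{38} \approx 86.302 i$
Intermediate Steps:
$D = 2 i \sqrt{38}$ ($D = \sqrt{-152} = 2 i \sqrt{38} \approx 12.329 i$)
$O{\left(0,7 \right)} D = 7 \cdot 2 i \sqrt{38} = 14 i \sqrt{38}$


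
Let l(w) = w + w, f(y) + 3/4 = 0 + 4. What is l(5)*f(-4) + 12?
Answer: 89/2 ≈ 44.500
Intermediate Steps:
f(y) = 13/4 (f(y) = -3/4 + (0 + 4) = -3/4 + 4 = 13/4)
l(w) = 2*w
l(5)*f(-4) + 12 = (2*5)*(13/4) + 12 = 10*(13/4) + 12 = 65/2 + 12 = 89/2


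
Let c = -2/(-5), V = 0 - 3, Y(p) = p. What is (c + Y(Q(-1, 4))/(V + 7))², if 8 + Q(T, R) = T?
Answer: 1369/400 ≈ 3.4225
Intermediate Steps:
Q(T, R) = -8 + T
V = -3
c = ⅖ (c = -2*(-⅕) = ⅖ ≈ 0.40000)
(c + Y(Q(-1, 4))/(V + 7))² = (⅖ + (-8 - 1)/(-3 + 7))² = (⅖ - 9/4)² = (-37/20)² = 1369/400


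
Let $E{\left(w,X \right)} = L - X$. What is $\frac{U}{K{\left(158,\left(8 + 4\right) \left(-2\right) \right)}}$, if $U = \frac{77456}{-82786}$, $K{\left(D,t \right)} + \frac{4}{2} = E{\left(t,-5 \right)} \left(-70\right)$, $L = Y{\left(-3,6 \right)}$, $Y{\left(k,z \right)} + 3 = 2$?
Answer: $\frac{412}{124179} \approx 0.0033178$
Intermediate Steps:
$Y{\left(k,z \right)} = -1$ ($Y{\left(k,z \right)} = -3 + 2 = -1$)
$L = -1$
$E{\left(w,X \right)} = -1 - X$
$K{\left(D,t \right)} = -282$ ($K{\left(D,t \right)} = -2 + \left(-1 - -5\right) \left(-70\right) = -2 + \left(-1 + 5\right) \left(-70\right) = -2 + 4 \left(-70\right) = -2 - 280 = -282$)
$U = - \frac{38728}{41393}$ ($U = 77456 \left(- \frac{1}{82786}\right) = - \frac{38728}{41393} \approx -0.93562$)
$\frac{U}{K{\left(158,\left(8 + 4\right) \left(-2\right) \right)}} = - \frac{38728}{41393 \left(-282\right)} = \left(- \frac{38728}{41393}\right) \left(- \frac{1}{282}\right) = \frac{412}{124179}$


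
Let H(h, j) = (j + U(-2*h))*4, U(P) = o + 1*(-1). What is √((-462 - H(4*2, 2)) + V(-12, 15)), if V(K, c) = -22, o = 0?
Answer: 2*I*√122 ≈ 22.091*I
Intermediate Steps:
U(P) = -1 (U(P) = 0 + 1*(-1) = 0 - 1 = -1)
H(h, j) = -4 + 4*j (H(h, j) = (j - 1)*4 = (-1 + j)*4 = -4 + 4*j)
√((-462 - H(4*2, 2)) + V(-12, 15)) = √((-462 - (-4 + 4*2)) - 22) = √((-462 - (-4 + 8)) - 22) = √((-462 - 1*4) - 22) = √((-462 - 4) - 22) = √(-466 - 22) = √(-488) = 2*I*√122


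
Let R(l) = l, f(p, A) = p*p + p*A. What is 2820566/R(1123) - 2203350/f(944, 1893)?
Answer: 3775681209199/1503768872 ≈ 2510.8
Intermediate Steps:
f(p, A) = p² + A*p
2820566/R(1123) - 2203350/f(944, 1893) = 2820566/1123 - 2203350*1/(944*(1893 + 944)) = 2820566*(1/1123) - 2203350/(944*2837) = 2820566/1123 - 2203350/2678128 = 2820566/1123 - 2203350*1/2678128 = 2820566/1123 - 1101675/1339064 = 3775681209199/1503768872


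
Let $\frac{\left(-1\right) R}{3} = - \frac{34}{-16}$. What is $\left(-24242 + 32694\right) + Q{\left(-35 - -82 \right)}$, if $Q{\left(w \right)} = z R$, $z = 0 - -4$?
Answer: $\frac{16853}{2} \approx 8426.5$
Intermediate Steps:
$z = 4$ ($z = 0 + 4 = 4$)
$R = - \frac{51}{8}$ ($R = - 3 \left(- \frac{34}{-16}\right) = - 3 \left(\left(-34\right) \left(- \frac{1}{16}\right)\right) = \left(-3\right) \frac{17}{8} = - \frac{51}{8} \approx -6.375$)
$Q{\left(w \right)} = - \frac{51}{2}$ ($Q{\left(w \right)} = 4 \left(- \frac{51}{8}\right) = - \frac{51}{2}$)
$\left(-24242 + 32694\right) + Q{\left(-35 - -82 \right)} = \left(-24242 + 32694\right) - \frac{51}{2} = 8452 - \frac{51}{2} = \frac{16853}{2}$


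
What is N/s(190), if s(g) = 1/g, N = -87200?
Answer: -16568000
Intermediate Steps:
N/s(190) = -87200/(1/190) = -87200/1/190 = -87200*190 = -16568000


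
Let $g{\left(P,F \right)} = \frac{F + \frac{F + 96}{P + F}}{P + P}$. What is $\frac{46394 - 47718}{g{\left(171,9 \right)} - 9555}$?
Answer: $\frac{5433696}{39213605} \approx 0.13857$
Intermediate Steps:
$g{\left(P,F \right)} = \frac{F + \frac{96 + F}{F + P}}{2 P}$
$\frac{46394 - 47718}{g{\left(171,9 \right)} - 9555} = \frac{46394 - 47718}{\frac{96 + 9 + 9^{2} + 9 \cdot 171}{2 \cdot 171 \left(9 + 171\right)} - 9555} = - \frac{1324}{\frac{1}{2} \cdot \frac{1}{171} \cdot \frac{1}{180} \left(96 + 9 + 81 + 1539\right) - 9555} = - \frac{1324}{\frac{1}{2} \cdot \frac{1}{171} \cdot \frac{1}{180} \cdot 1725 - 9555} = - \frac{1324}{\frac{115}{4104} - 9555} = - \frac{1324}{- \frac{39213605}{4104}} = \left(-1324\right) \left(- \frac{4104}{39213605}\right) = \frac{5433696}{39213605}$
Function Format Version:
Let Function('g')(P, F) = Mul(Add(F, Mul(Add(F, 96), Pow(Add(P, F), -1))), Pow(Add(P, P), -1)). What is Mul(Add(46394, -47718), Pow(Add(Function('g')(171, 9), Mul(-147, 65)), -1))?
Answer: Rational(5433696, 39213605) ≈ 0.13857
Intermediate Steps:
Function('g')(P, F) = Mul(Rational(1, 2), Pow(P, -1), Add(F, Mul(Pow(Add(F, P), -1), Add(96, F)))) (Function('g')(P, F) = Mul(Add(F, Mul(Add(96, F), Pow(Add(F, P), -1))), Pow(Mul(2, P), -1)) = Mul(Add(F, Mul(Pow(Add(F, P), -1), Add(96, F))), Mul(Rational(1, 2), Pow(P, -1))) = Mul(Rational(1, 2), Pow(P, -1), Add(F, Mul(Pow(Add(F, P), -1), Add(96, F)))))
Mul(Add(46394, -47718), Pow(Add(Function('g')(171, 9), Mul(-147, 65)), -1)) = Mul(Add(46394, -47718), Pow(Add(Mul(Rational(1, 2), Pow(171, -1), Pow(Add(9, 171), -1), Add(96, 9, Pow(9, 2), Mul(9, 171))), Mul(-147, 65)), -1)) = Mul(-1324, Pow(Add(Mul(Rational(1, 2), Rational(1, 171), Pow(180, -1), Add(96, 9, 81, 1539)), -9555), -1)) = Mul(-1324, Pow(Add(Mul(Rational(1, 2), Rational(1, 171), Rational(1, 180), 1725), -9555), -1)) = Mul(-1324, Pow(Add(Rational(115, 4104), -9555), -1)) = Mul(-1324, Pow(Rational(-39213605, 4104), -1)) = Mul(-1324, Rational(-4104, 39213605)) = Rational(5433696, 39213605)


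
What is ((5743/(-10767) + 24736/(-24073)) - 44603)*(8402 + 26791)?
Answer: -135624837981684844/86397997 ≈ -1.5698e+9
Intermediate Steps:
((5743/(-10767) + 24736/(-24073)) - 44603)*(8402 + 26791) = ((5743*(-1/10767) + 24736*(-1/24073)) - 44603)*35193 = ((-5743/10767 - 24736/24073) - 44603)*35193 = (-404583751/259193991 - 44603)*35193 = -11561234164324/259193991*35193 = -135624837981684844/86397997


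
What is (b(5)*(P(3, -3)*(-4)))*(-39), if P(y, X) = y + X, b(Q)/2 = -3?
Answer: 0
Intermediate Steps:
b(Q) = -6 (b(Q) = 2*(-3) = -6)
P(y, X) = X + y
(b(5)*(P(3, -3)*(-4)))*(-39) = -6*(-3 + 3)*(-4)*(-39) = -0*(-4)*(-39) = -6*0*(-39) = 0*(-39) = 0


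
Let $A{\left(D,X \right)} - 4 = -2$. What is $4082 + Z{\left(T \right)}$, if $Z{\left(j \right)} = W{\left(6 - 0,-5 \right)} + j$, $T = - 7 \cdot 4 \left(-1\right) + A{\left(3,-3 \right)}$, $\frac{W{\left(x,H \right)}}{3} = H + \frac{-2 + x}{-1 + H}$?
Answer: $4095$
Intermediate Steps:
$A{\left(D,X \right)} = 2$ ($A{\left(D,X \right)} = 4 - 2 = 2$)
$W{\left(x,H \right)} = 3 H + \frac{3 \left(-2 + x\right)}{-1 + H}$ ($W{\left(x,H \right)} = 3 \left(H + \frac{-2 + x}{-1 + H}\right) = 3 H + \frac{3 \left(-2 + x\right)}{-1 + H}$)
$T = 30$ ($T = - 7 \cdot 4 \left(-1\right) + 2 = \left(-7\right) \left(-4\right) + 2 = 28 + 2 = 30$)
$Z{\left(j \right)} = -17 + j$ ($Z{\left(j \right)} = \frac{3 \left(-2 + \left(6 - 0\right) + \left(-5\right)^{2} - -5\right)}{-1 - 5} + j = \frac{3 \left(-2 + \left(6 + 0\right) + 25 + 5\right)}{-6} + j = 3 \left(- \frac{1}{6}\right) \left(-2 + 6 + 25 + 5\right) + j = 3 \left(- \frac{1}{6}\right) 34 + j = -17 + j$)
$4082 + Z{\left(T \right)} = 4082 + \left(-17 + 30\right) = 4082 + 13 = 4095$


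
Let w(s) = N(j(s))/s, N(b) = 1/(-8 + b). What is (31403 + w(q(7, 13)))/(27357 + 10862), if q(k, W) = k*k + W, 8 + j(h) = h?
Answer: 89561357/109000588 ≈ 0.82166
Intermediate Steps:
j(h) = -8 + h
q(k, W) = W + k² (q(k, W) = k² + W = W + k²)
w(s) = 1/(s*(-16 + s)) (w(s) = 1/((-8 + (-8 + s))*s) = 1/((-16 + s)*s) = 1/(s*(-16 + s)))
(31403 + w(q(7, 13)))/(27357 + 10862) = (31403 + 1/((13 + 7²)*(-16 + (13 + 7²))))/(27357 + 10862) = (31403 + 1/((13 + 49)*(-16 + (13 + 49))))/38219 = (31403 + 1/(62*(-16 + 62)))*(1/38219) = (31403 + (1/62)/46)*(1/38219) = (31403 + (1/62)*(1/46))*(1/38219) = (31403 + 1/2852)*(1/38219) = (89561357/2852)*(1/38219) = 89561357/109000588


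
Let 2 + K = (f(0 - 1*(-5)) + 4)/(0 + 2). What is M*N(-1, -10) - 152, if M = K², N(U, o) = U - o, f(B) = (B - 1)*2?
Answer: -8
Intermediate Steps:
f(B) = -2 + 2*B (f(B) = (-1 + B)*2 = -2 + 2*B)
K = 4 (K = -2 + ((-2 + 2*(0 - 1*(-5))) + 4)/(0 + 2) = -2 + ((-2 + 2*(0 + 5)) + 4)/2 = -2 + ((-2 + 2*5) + 4)*(½) = -2 + ((-2 + 10) + 4)*(½) = -2 + (8 + 4)*(½) = -2 + 12*(½) = -2 + 6 = 4)
M = 16 (M = 4² = 16)
M*N(-1, -10) - 152 = 16*(-1 - 1*(-10)) - 152 = 16*(-1 + 10) - 152 = 16*9 - 152 = 144 - 152 = -8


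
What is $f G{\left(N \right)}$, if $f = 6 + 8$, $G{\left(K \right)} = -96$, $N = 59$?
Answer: $-1344$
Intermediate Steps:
$f = 14$
$f G{\left(N \right)} = 14 \left(-96\right) = -1344$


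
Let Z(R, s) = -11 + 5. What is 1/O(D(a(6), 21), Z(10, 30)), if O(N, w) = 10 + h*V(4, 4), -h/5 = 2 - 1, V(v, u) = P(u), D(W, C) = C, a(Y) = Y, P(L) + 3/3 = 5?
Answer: -⅒ ≈ -0.10000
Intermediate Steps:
P(L) = 4 (P(L) = -1 + 5 = 4)
Z(R, s) = -6
V(v, u) = 4
h = -5 (h = -5*(2 - 1) = -5*1 = -5)
O(N, w) = -10 (O(N, w) = 10 - 5*4 = 10 - 20 = -10)
1/O(D(a(6), 21), Z(10, 30)) = 1/(-10) = -⅒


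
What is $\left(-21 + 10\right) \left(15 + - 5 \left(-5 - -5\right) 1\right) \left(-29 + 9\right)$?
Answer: $3300$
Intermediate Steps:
$\left(-21 + 10\right) \left(15 + - 5 \left(-5 - -5\right) 1\right) \left(-29 + 9\right) = - 11 \left(15 + - 5 \left(-5 + 5\right) 1\right) \left(-20\right) = - 11 \left(15 + \left(-5\right) 0 \cdot 1\right) \left(-20\right) = - 11 \left(15 + 0 \cdot 1\right) \left(-20\right) = - 11 \left(15 + 0\right) \left(-20\right) = \left(-11\right) 15 \left(-20\right) = \left(-165\right) \left(-20\right) = 3300$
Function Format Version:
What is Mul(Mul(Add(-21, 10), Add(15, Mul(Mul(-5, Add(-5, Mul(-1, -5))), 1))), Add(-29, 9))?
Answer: 3300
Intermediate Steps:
Mul(Mul(Add(-21, 10), Add(15, Mul(Mul(-5, Add(-5, Mul(-1, -5))), 1))), Add(-29, 9)) = Mul(Mul(-11, Add(15, Mul(Mul(-5, Add(-5, 5)), 1))), -20) = Mul(Mul(-11, Add(15, Mul(Mul(-5, 0), 1))), -20) = Mul(Mul(-11, Add(15, Mul(0, 1))), -20) = Mul(Mul(-11, Add(15, 0)), -20) = Mul(Mul(-11, 15), -20) = Mul(-165, -20) = 3300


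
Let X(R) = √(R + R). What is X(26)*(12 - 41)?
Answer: -58*√13 ≈ -209.12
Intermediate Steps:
X(R) = √2*√R (X(R) = √(2*R) = √2*√R)
X(26)*(12 - 41) = (√2*√26)*(12 - 41) = (2*√13)*(-29) = -58*√13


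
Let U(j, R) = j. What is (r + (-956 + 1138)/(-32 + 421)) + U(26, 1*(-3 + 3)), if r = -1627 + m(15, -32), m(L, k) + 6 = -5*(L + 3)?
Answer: -659951/389 ≈ -1696.5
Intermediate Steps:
m(L, k) = -21 - 5*L (m(L, k) = -6 - 5*(L + 3) = -6 - 5*(3 + L) = -6 + (-15 - 5*L) = -21 - 5*L)
r = -1723 (r = -1627 + (-21 - 5*15) = -1627 + (-21 - 75) = -1627 - 96 = -1723)
(r + (-956 + 1138)/(-32 + 421)) + U(26, 1*(-3 + 3)) = (-1723 + (-956 + 1138)/(-32 + 421)) + 26 = (-1723 + 182/389) + 26 = -670065/389 + 26 = -659951/389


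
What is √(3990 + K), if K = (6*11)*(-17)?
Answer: 2*√717 ≈ 53.554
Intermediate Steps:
K = -1122 (K = 66*(-17) = -1122)
√(3990 + K) = √(3990 - 1122) = √2868 = 2*√717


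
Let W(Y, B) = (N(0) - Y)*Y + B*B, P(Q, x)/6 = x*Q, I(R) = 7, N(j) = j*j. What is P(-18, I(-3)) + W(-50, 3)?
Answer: -3247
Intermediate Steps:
N(j) = j**2
P(Q, x) = 6*Q*x (P(Q, x) = 6*(x*Q) = 6*(Q*x) = 6*Q*x)
W(Y, B) = B**2 - Y**2 (W(Y, B) = (0**2 - Y)*Y + B*B = (0 - Y)*Y + B**2 = (-Y)*Y + B**2 = -Y**2 + B**2 = B**2 - Y**2)
P(-18, I(-3)) + W(-50, 3) = 6*(-18)*7 + (3**2 - 1*(-50)**2) = -756 + (9 - 1*2500) = -756 + (9 - 2500) = -756 - 2491 = -3247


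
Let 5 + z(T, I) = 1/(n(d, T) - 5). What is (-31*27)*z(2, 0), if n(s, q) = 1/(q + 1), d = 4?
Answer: 61101/14 ≈ 4364.4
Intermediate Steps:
n(s, q) = 1/(1 + q)
z(T, I) = -5 + 1/(-5 + 1/(1 + T)) (z(T, I) = -5 + 1/(1/(1 + T) - 5) = -5 + 1/(-5 + 1/(1 + T)))
(-31*27)*z(2, 0) = (-31*27)*((-21 - 26*2)/(4 + 5*2)) = -837*(-21 - 52)/(4 + 10) = -837*(-73)/14 = -837*(-73/14) = 61101/14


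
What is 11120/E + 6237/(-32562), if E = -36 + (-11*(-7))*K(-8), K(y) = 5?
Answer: 4443367/140298 ≈ 31.671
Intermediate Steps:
E = 349 (E = -36 - 11*(-7)*5 = -36 + 77*5 = -36 + 385 = 349)
11120/E + 6237/(-32562) = 11120/349 + 6237/(-32562) = 11120*(1/349) + 6237*(-1/32562) = 11120/349 - 77/402 = 4443367/140298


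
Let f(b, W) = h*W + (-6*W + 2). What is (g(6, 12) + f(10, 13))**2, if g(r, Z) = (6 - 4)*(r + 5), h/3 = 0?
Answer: 2916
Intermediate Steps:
h = 0 (h = 3*0 = 0)
g(r, Z) = 10 + 2*r (g(r, Z) = 2*(5 + r) = 10 + 2*r)
f(b, W) = 2 - 6*W (f(b, W) = 0*W + (-6*W + 2) = 0 + (2 - 6*W) = 2 - 6*W)
(g(6, 12) + f(10, 13))**2 = ((10 + 2*6) + (2 - 6*13))**2 = ((10 + 12) + (2 - 78))**2 = (22 - 76)**2 = (-54)**2 = 2916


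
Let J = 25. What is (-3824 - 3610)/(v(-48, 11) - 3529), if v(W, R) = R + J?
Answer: 1062/499 ≈ 2.1283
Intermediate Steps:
v(W, R) = 25 + R (v(W, R) = R + 25 = 25 + R)
(-3824 - 3610)/(v(-48, 11) - 3529) = (-3824 - 3610)/((25 + 11) - 3529) = -7434/(36 - 3529) = -7434/(-3493) = -7434*(-1/3493) = 1062/499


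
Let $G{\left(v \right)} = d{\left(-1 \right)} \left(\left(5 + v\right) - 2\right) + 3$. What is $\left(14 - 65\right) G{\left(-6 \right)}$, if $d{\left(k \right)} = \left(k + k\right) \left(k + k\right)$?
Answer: $459$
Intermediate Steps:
$d{\left(k \right)} = 4 k^{2}$ ($d{\left(k \right)} = 2 k 2 k = 4 k^{2}$)
$G{\left(v \right)} = 15 + 4 v$ ($G{\left(v \right)} = 4 \left(-1\right)^{2} \left(\left(5 + v\right) - 2\right) + 3 = 4 \cdot 1 \left(3 + v\right) + 3 = 4 \left(3 + v\right) + 3 = \left(12 + 4 v\right) + 3 = 15 + 4 v$)
$\left(14 - 65\right) G{\left(-6 \right)} = \left(14 - 65\right) \left(15 + 4 \left(-6\right)\right) = - 51 \left(15 - 24\right) = \left(-51\right) \left(-9\right) = 459$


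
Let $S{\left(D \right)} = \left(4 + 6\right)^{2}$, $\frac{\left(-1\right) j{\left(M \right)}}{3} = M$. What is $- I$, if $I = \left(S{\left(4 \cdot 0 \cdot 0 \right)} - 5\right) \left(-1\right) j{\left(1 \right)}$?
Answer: $-285$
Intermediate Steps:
$j{\left(M \right)} = - 3 M$
$S{\left(D \right)} = 100$ ($S{\left(D \right)} = 10^{2} = 100$)
$I = 285$ ($I = \left(100 - 5\right) \left(-1\right) \left(\left(-3\right) 1\right) = \left(100 - 5\right) \left(-1\right) \left(-3\right) = 95 \left(-1\right) \left(-3\right) = \left(-95\right) \left(-3\right) = 285$)
$- I = \left(-1\right) 285 = -285$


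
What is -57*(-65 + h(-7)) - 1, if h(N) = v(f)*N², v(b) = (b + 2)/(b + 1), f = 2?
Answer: -20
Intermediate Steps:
v(b) = (2 + b)/(1 + b)
h(N) = 4*N²/3 (h(N) = ((2 + 2)/(1 + 2))*N² = (4/3)*N² = ((⅓)*4)*N² = 4*N²/3)
-57*(-65 + h(-7)) - 1 = -57*(-65 + (4/3)*(-7)²) - 1 = -57*(-65 + (4/3)*49) - 1 = -57*(-65 + 196/3) - 1 = -57*⅓ - 1 = -19 - 1 = -20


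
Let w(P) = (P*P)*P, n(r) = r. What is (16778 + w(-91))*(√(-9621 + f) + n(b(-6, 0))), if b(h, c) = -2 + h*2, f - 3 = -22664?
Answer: 10315102 - 736793*I*√32282 ≈ 1.0315e+7 - 1.3238e+8*I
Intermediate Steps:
f = -22661 (f = 3 - 22664 = -22661)
b(h, c) = -2 + 2*h
w(P) = P³ (w(P) = P²*P = P³)
(16778 + w(-91))*(√(-9621 + f) + n(b(-6, 0))) = (16778 + (-91)³)*(√(-9621 - 22661) + (-2 + 2*(-6))) = (16778 - 753571)*(√(-32282) + (-2 - 12)) = -736793*(I*√32282 - 14) = -736793*(-14 + I*√32282) = 10315102 - 736793*I*√32282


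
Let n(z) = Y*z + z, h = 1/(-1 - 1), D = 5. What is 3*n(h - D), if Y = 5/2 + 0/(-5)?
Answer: -231/4 ≈ -57.750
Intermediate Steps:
h = -1/2 (h = 1/(-2) = -1/2 ≈ -0.50000)
Y = 5/2 (Y = 5*(1/2) + 0*(-1/5) = 5/2 + 0 = 5/2 ≈ 2.5000)
n(z) = 7*z/2 (n(z) = 5*z/2 + z = 7*z/2)
3*n(h - D) = 3*(7*(-1/2 - 1*5)/2) = 3*(7*(-1/2 - 5)/2) = 3*((7/2)*(-11/2)) = 3*(-77/4) = -231/4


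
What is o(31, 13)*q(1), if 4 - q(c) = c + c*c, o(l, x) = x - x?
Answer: 0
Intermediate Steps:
o(l, x) = 0
q(c) = 4 - c - c² (q(c) = 4 - (c + c*c) = 4 - (c + c²) = 4 + (-c - c²) = 4 - c - c²)
o(31, 13)*q(1) = 0*(4 - 1*1 - 1*1²) = 0*(4 - 1 - 1*1) = 0*(4 - 1 - 1) = 0*2 = 0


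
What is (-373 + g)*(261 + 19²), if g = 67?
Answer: -190332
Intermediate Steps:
(-373 + g)*(261 + 19²) = (-373 + 67)*(261 + 19²) = -306*(261 + 361) = -306*622 = -190332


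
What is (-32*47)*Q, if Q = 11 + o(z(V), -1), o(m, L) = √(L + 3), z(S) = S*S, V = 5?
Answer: -16544 - 1504*√2 ≈ -18671.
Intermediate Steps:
z(S) = S²
o(m, L) = √(3 + L)
Q = 11 + √2 (Q = 11 + √(3 - 1) = 11 + √2 ≈ 12.414)
(-32*47)*Q = (-32*47)*(11 + √2) = -1504*(11 + √2) = -16544 - 1504*√2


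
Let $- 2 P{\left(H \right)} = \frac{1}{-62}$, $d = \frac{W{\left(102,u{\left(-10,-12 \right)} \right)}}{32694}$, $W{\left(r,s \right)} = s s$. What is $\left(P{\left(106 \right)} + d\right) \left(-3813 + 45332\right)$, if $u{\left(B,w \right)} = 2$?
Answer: $\frac{689007805}{2027028} \approx 339.91$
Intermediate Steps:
$W{\left(r,s \right)} = s^{2}$
$d = \frac{2}{16347}$ ($d = \frac{2^{2}}{32694} = 4 \cdot \frac{1}{32694} = \frac{2}{16347} \approx 0.00012235$)
$P{\left(H \right)} = \frac{1}{124}$ ($P{\left(H \right)} = - \frac{1}{2 \left(-62\right)} = \left(- \frac{1}{2}\right) \left(- \frac{1}{62}\right) = \frac{1}{124}$)
$\left(P{\left(106 \right)} + d\right) \left(-3813 + 45332\right) = \left(\frac{1}{124} + \frac{2}{16347}\right) \left(-3813 + 45332\right) = \frac{16595}{2027028} \cdot 41519 = \frac{689007805}{2027028}$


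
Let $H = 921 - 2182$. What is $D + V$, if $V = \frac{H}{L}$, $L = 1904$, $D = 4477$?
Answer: $\frac{8522947}{1904} \approx 4476.3$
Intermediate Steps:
$H = -1261$ ($H = 921 - 2182 = -1261$)
$V = - \frac{1261}{1904} \approx -0.66229$
$D + V = 4477 - \frac{1261}{1904} = \frac{8522947}{1904}$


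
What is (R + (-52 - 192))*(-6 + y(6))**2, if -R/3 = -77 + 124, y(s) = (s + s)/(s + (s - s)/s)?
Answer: -6160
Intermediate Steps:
y(s) = 2 (y(s) = (2*s)/(s + 0/s) = (2*s)/(s + 0) = (2*s)/s = 2)
R = -141 (R = -3*(-77 + 124) = -3*47 = -141)
(R + (-52 - 192))*(-6 + y(6))**2 = (-141 + (-52 - 192))*(-6 + 2)**2 = (-141 - 244)*(-4)**2 = -385*16 = -6160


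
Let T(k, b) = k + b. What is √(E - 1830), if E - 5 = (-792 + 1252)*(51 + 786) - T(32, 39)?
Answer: 2*√95781 ≈ 618.97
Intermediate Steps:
T(k, b) = b + k
E = 384954 (E = 5 + ((-792 + 1252)*(51 + 786) - (39 + 32)) = 5 + (460*837 - 1*71) = 5 + (385020 - 71) = 5 + 384949 = 384954)
√(E - 1830) = √(384954 - 1830) = √383124 = 2*√95781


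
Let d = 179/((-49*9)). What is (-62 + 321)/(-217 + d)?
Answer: -114219/95876 ≈ -1.1913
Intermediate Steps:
d = -179/441 (d = 179/(-441) = 179*(-1/441) = -179/441 ≈ -0.40590)
(-62 + 321)/(-217 + d) = (-62 + 321)/(-217 - 179/441) = 259/(-95876/441) = 259*(-441/95876) = -114219/95876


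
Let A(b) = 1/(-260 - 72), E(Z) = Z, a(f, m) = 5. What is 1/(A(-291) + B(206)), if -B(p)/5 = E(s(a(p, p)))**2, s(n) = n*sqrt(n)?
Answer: -332/207501 ≈ -0.0016000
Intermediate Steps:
s(n) = n**(3/2)
A(b) = -1/332 (A(b) = 1/(-332) = -1/332)
B(p) = -625 (B(p) = -5*(5**(3/2))**2 = -5*(5*sqrt(5))**2 = -5*125 = -625)
1/(A(-291) + B(206)) = 1/(-1/332 - 625) = 1/(-207501/332) = -332/207501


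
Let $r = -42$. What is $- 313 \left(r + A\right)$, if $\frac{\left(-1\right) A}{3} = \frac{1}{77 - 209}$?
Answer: $\frac{578111}{44} \approx 13139.0$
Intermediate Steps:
$A = \frac{1}{44}$ ($A = - \frac{3}{77 - 209} = - \frac{3}{-132} = \left(-3\right) \left(- \frac{1}{132}\right) = \frac{1}{44} \approx 0.022727$)
$- 313 \left(r + A\right) = - 313 \left(-42 + \frac{1}{44}\right) = \left(-313\right) \left(- \frac{1847}{44}\right) = \frac{578111}{44}$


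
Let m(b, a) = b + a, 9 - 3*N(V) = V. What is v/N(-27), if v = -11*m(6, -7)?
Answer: 11/12 ≈ 0.91667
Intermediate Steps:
N(V) = 3 - V/3
m(b, a) = a + b
v = 11 (v = -11*(-7 + 6) = -11*(-1) = 11)
v/N(-27) = 11/(3 - ⅓*(-27)) = 11/(3 + 9) = 11/12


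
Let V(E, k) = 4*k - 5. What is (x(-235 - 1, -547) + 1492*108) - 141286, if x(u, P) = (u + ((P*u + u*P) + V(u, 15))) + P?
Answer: 277306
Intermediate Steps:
V(E, k) = -5 + 4*k
x(u, P) = 55 + P + u + 2*P*u (x(u, P) = (u + ((P*u + u*P) + (-5 + 4*15))) + P = (u + ((P*u + P*u) + (-5 + 60))) + P = (u + (2*P*u + 55)) + P = (u + (55 + 2*P*u)) + P = (55 + u + 2*P*u) + P = 55 + P + u + 2*P*u)
(x(-235 - 1, -547) + 1492*108) - 141286 = ((55 - 547 + (-235 - 1) + 2*(-547)*(-235 - 1)) + 1492*108) - 141286 = ((55 - 547 - 236 + 2*(-547)*(-236)) + 161136) - 141286 = ((55 - 547 - 236 + 258184) + 161136) - 141286 = (257456 + 161136) - 141286 = 418592 - 141286 = 277306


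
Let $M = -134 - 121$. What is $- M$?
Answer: $255$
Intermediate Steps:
$M = -255$
$- M = \left(-1\right) \left(-255\right) = 255$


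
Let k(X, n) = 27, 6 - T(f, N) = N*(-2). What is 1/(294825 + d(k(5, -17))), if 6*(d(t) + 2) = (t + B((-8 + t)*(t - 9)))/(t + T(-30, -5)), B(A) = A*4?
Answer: 46/13562323 ≈ 3.3917e-6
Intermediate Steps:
B(A) = 4*A
T(f, N) = 6 + 2*N (T(f, N) = 6 - N*(-2) = 6 - (-2)*N = 6 + 2*N)
d(t) = -2 + (t + 4*(-9 + t)*(-8 + t))/(6*(-4 + t)) (d(t) = -2 + ((t + 4*((-8 + t)*(t - 9)))/(t + (6 + 2*(-5))))/6 = -2 + ((t + 4*((-8 + t)*(-9 + t)))/(t + (6 - 10)))/6 = -2 + ((t + 4*((-9 + t)*(-8 + t)))/(t - 4))/6 = -2 + ((t + 4*(-9 + t)*(-8 + t))/(-4 + t))/6 = -2 + (t + 4*(-9 + t)*(-8 + t))/(6*(-4 + t)))
1/(294825 + d(k(5, -17))) = 1/(294825 + (336 - 79*27 + 4*27²)/(6*(-4 + 27))) = 1/(294825 + (⅙)*(336 - 2133 + 4*729)/23) = 1/(294825 + (⅙)*(1/23)*(336 - 2133 + 2916)) = 1/(294825 + (⅙)*(1/23)*1119) = 1/(294825 + 373/46) = 1/(13562323/46) = 46/13562323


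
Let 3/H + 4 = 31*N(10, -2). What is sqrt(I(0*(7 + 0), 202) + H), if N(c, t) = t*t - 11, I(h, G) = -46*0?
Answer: I*sqrt(663)/221 ≈ 0.11651*I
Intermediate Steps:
I(h, G) = 0
N(c, t) = -11 + t**2 (N(c, t) = t**2 - 11 = -11 + t**2)
H = -3/221 (H = 3/(-4 + 31*(-11 + (-2)**2)) = 3/(-4 + 31*(-11 + 4)) = 3/(-4 + 31*(-7)) = 3/(-4 - 217) = 3/(-221) = 3*(-1/221) = -3/221 ≈ -0.013575)
sqrt(I(0*(7 + 0), 202) + H) = sqrt(0 - 3/221) = sqrt(-3/221) = I*sqrt(663)/221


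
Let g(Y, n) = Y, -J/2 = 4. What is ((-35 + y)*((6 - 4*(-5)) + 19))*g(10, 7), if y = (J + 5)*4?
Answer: -21150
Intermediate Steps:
J = -8 (J = -2*4 = -8)
y = -12 (y = (-8 + 5)*4 = -3*4 = -12)
((-35 + y)*((6 - 4*(-5)) + 19))*g(10, 7) = ((-35 - 12)*((6 - 4*(-5)) + 19))*10 = -47*((6 + 20) + 19)*10 = -47*(26 + 19)*10 = -47*45*10 = -2115*10 = -21150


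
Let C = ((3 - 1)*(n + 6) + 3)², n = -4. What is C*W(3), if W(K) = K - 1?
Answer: 98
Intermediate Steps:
C = 49 (C = ((3 - 1)*(-4 + 6) + 3)² = (2*2 + 3)² = (4 + 3)² = 7² = 49)
W(K) = -1 + K
C*W(3) = 49*(-1 + 3) = 49*2 = 98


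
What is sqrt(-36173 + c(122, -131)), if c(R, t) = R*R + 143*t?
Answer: I*sqrt(40022) ≈ 200.05*I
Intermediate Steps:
c(R, t) = R**2 + 143*t
sqrt(-36173 + c(122, -131)) = sqrt(-36173 + (122**2 + 143*(-131))) = sqrt(-36173 + (14884 - 18733)) = sqrt(-36173 - 3849) = sqrt(-40022) = I*sqrt(40022)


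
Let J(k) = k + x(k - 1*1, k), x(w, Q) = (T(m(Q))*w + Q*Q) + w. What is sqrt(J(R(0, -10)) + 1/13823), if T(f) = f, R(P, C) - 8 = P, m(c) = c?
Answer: sqrt(25795183238)/13823 ≈ 11.619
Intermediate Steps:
R(P, C) = 8 + P
x(w, Q) = w + Q**2 + Q*w (x(w, Q) = (Q*w + Q*Q) + w = (Q*w + Q**2) + w = (Q**2 + Q*w) + w = w + Q**2 + Q*w)
J(k) = -1 + k**2 + 2*k + k*(-1 + k) (J(k) = k + ((k - 1*1) + k**2 + k*(k - 1*1)) = k + ((k - 1) + k**2 + k*(k - 1)) = k + ((-1 + k) + k**2 + k*(-1 + k)) = k + (-1 + k + k**2 + k*(-1 + k)) = -1 + k**2 + 2*k + k*(-1 + k))
sqrt(J(R(0, -10)) + 1/13823) = sqrt((-1 + (8 + 0) + 2*(8 + 0)**2) + 1/13823) = sqrt((-1 + 8 + 2*8**2) + 1/13823) = sqrt((-1 + 8 + 2*64) + 1/13823) = sqrt((-1 + 8 + 128) + 1/13823) = sqrt(135 + 1/13823) = sqrt(1866106/13823) = sqrt(25795183238)/13823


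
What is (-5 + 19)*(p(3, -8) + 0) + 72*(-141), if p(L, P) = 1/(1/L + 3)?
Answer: -50739/5 ≈ -10148.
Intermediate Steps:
p(L, P) = 1/(3 + 1/L) (p(L, P) = 1/(1/L + 3) = 1/(3 + 1/L))
(-5 + 19)*(p(3, -8) + 0) + 72*(-141) = (-5 + 19)*(3/(1 + 3*3) + 0) + 72*(-141) = 14*(3/(1 + 9) + 0) - 10152 = 14*(3/10 + 0) - 10152 = 14*(3/10) - 10152 = 21/5 - 10152 = -50739/5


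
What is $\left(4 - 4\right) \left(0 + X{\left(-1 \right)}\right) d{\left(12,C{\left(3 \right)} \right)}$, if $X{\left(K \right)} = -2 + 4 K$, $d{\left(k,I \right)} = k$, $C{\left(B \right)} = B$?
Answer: $0$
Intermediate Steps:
$\left(4 - 4\right) \left(0 + X{\left(-1 \right)}\right) d{\left(12,C{\left(3 \right)} \right)} = \left(4 - 4\right) \left(0 + \left(-2 + 4 \left(-1\right)\right)\right) 12 = 0 \left(0 - 6\right) 12 = 0 \left(-6\right) 12 = 0 \cdot 12 = 0$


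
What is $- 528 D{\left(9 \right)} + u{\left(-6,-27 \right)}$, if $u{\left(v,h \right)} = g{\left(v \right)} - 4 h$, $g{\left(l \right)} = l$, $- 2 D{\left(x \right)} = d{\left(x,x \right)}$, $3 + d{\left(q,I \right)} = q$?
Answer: $1686$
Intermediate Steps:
$d{\left(q,I \right)} = -3 + q$
$D{\left(x \right)} = \frac{3}{2} - \frac{x}{2}$ ($D{\left(x \right)} = - \frac{-3 + x}{2} = \frac{3}{2} - \frac{x}{2}$)
$u{\left(v,h \right)} = v - 4 h$
$- 528 D{\left(9 \right)} + u{\left(-6,-27 \right)} = - 528 \left(\frac{3}{2} - \frac{9}{2}\right) - -102 = - 528 \left(\frac{3}{2} - \frac{9}{2}\right) + \left(-6 + 108\right) = \left(-528\right) \left(-3\right) + 102 = 1584 + 102 = 1686$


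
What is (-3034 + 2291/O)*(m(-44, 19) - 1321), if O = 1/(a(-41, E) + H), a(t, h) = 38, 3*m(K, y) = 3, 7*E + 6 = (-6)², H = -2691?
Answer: 8026995240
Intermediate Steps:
E = 30/7 (E = -6/7 + (⅐)*(-6)² = -6/7 + (⅐)*36 = -6/7 + 36/7 = 30/7 ≈ 4.2857)
m(K, y) = 1 (m(K, y) = (⅓)*3 = 1)
O = -1/2653 (O = 1/(38 - 2691) = 1/(-2653) = -1/2653 ≈ -0.00037693)
(-3034 + 2291/O)*(m(-44, 19) - 1321) = (-3034 + 2291/(-1/2653))*(1 - 1321) = (-3034 + 2291*(-2653))*(-1320) = (-3034 - 6078023)*(-1320) = -6081057*(-1320) = 8026995240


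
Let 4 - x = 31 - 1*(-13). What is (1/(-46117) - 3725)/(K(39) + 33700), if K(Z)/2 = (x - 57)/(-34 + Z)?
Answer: -143154855/1293627967 ≈ -0.11066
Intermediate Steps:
x = -40 (x = 4 - (31 - 1*(-13)) = 4 - (31 + 13) = 4 - 1*44 = 4 - 44 = -40)
K(Z) = -194/(-34 + Z) (K(Z) = 2*((-40 - 57)/(-34 + Z)) = 2*(-97/(-34 + Z)) = -194/(-34 + Z))
(1/(-46117) - 3725)/(K(39) + 33700) = (1/(-46117) - 3725)/(-194/(-34 + 39) + 33700) = (-1/46117 - 3725)/(-194/5 + 33700) = -171785826/(46117*(-194*1/5 + 33700)) = -171785826/(46117*(-194/5 + 33700)) = -171785826/(46117*168306/5) = -171785826/46117*5/168306 = -143154855/1293627967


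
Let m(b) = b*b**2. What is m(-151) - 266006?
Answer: -3708957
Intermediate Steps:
m(b) = b**3
m(-151) - 266006 = (-151)**3 - 266006 = -3442951 - 266006 = -3708957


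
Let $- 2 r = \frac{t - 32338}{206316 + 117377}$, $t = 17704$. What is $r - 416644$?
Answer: $- \frac{134864738975}{323693} \approx -4.1664 \cdot 10^{5}$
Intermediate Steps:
$r = \frac{7317}{323693}$ ($r = - \frac{\left(17704 - 32338\right) \frac{1}{206316 + 117377}}{2} = - \frac{\left(-14634\right) \frac{1}{323693}}{2} = \left(- \frac{1}{2}\right) \left(- \frac{14634}{323693}\right) = \frac{7317}{323693} \approx 0.022605$)
$r - 416644 = \frac{7317}{323693} - 416644 = - \frac{134864738975}{323693}$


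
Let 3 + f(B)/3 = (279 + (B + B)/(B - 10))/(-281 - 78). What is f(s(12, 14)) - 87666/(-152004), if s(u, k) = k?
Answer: -98345377/9094906 ≈ -10.813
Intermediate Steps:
f(B) = -4068/359 - 6*B/(359*(-10 + B)) (f(B) = -9 + 3*((279 + (B + B)/(B - 10))/(-281 - 78)) = -9 + 3*((279 + (2*B)/(-10 + B))/(-359)) = -9 + 3*((279 + 2*B/(-10 + B))*(-1/359)) = -9 + 3*(-279/359 - 2*B/(359*(-10 + B))) = -9 + (-837/359 - 6*B/(359*(-10 + B))) = -4068/359 - 6*B/(359*(-10 + B)))
f(s(12, 14)) - 87666/(-152004) = 6*(6780 - 679*14)/(359*(-10 + 14)) - 87666/(-152004) = (6/359)*(6780 - 9506)/4 - 87666*(-1/152004) = (6/359)*(¼)*(-2726) + 14611/25334 = -4089/359 + 14611/25334 = -98345377/9094906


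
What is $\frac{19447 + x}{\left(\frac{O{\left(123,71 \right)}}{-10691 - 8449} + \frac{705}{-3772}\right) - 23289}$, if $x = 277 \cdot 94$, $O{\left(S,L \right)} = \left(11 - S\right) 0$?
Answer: $- \frac{171569420}{87846813} \approx -1.9531$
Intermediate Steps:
$O{\left(S,L \right)} = 0$
$x = 26038$
$\frac{19447 + x}{\left(\frac{O{\left(123,71 \right)}}{-10691 - 8449} + \frac{705}{-3772}\right) - 23289} = \frac{19447 + 26038}{\left(\frac{0}{-10691 - 8449} + \frac{705}{-3772}\right) - 23289} = \frac{45485}{\left(\frac{0}{-19140} + 705 \left(- \frac{1}{3772}\right)\right) - 23289} = \frac{45485}{\left(0 \left(- \frac{1}{19140}\right) - \frac{705}{3772}\right) - 23289} = \frac{45485}{\left(0 - \frac{705}{3772}\right) - 23289} = \frac{45485}{- \frac{705}{3772} - 23289} = \frac{45485}{- \frac{87846813}{3772}} = 45485 \left(- \frac{3772}{87846813}\right) = - \frac{171569420}{87846813}$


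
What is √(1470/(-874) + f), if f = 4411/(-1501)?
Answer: I*√5507039914/34523 ≈ 2.1496*I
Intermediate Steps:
f = -4411/1501 (f = 4411*(-1/1501) = -4411/1501 ≈ -2.9387)
√(1470/(-874) + f) = √(1470/(-874) - 4411/1501) = √(1470*(-1/874) - 4411/1501) = √(-735/437 - 4411/1501) = √(-159518/34523) = I*√5507039914/34523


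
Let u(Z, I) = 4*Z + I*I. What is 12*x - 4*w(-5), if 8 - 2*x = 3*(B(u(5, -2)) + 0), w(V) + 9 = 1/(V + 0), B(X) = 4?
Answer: 64/5 ≈ 12.800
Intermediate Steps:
u(Z, I) = I**2 + 4*Z (u(Z, I) = 4*Z + I**2 = I**2 + 4*Z)
w(V) = -9 + 1/V (w(V) = -9 + 1/(V + 0) = -9 + 1/V)
x = -2 (x = 4 - 3*(4 + 0)/2 = 4 - 3*4/2 = 4 - 1/2*12 = 4 - 6 = -2)
12*x - 4*w(-5) = 12*(-2) - 4*(-9 + 1/(-5)) = -24 - 4*(-9 - 1/5) = -24 - 4*(-46/5) = -24 + 184/5 = 64/5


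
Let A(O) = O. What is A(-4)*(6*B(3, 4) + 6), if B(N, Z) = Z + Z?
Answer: -216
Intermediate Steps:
B(N, Z) = 2*Z
A(-4)*(6*B(3, 4) + 6) = -4*(6*(2*4) + 6) = -4*(6*8 + 6) = -4*(48 + 6) = -4*54 = -216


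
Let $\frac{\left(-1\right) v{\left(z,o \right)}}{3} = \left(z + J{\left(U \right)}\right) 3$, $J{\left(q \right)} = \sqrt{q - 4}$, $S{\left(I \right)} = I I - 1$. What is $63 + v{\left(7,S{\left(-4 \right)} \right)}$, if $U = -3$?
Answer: $- 9 i \sqrt{7} \approx - 23.812 i$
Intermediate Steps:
$S{\left(I \right)} = -1 + I^{2}$ ($S{\left(I \right)} = I^{2} - 1 = -1 + I^{2}$)
$J{\left(q \right)} = \sqrt{-4 + q}$
$v{\left(z,o \right)} = - 9 z - 9 i \sqrt{7}$ ($v{\left(z,o \right)} = - 3 \left(z + \sqrt{-4 - 3}\right) 3 = - 3 \left(z + \sqrt{-7}\right) 3 = - 3 \left(z + i \sqrt{7}\right) 3 = - 3 \left(3 z + 3 i \sqrt{7}\right) = - 9 z - 9 i \sqrt{7}$)
$63 + v{\left(7,S{\left(-4 \right)} \right)} = 63 - \left(63 + 9 i \sqrt{7}\right) = - 9 i \sqrt{7}$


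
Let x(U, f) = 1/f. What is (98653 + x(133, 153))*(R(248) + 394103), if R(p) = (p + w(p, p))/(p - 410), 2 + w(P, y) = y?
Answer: 481829244035360/12393 ≈ 3.8879e+10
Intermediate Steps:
w(P, y) = -2 + y
R(p) = (-2 + 2*p)/(-410 + p) (R(p) = (p + (-2 + p))/(p - 410) = (-2 + 2*p)/(-410 + p))
(98653 + x(133, 153))*(R(248) + 394103) = (98653 + 1/153)*(2*(-1 + 248)/(-410 + 248) + 394103) = (98653 + 1/153)*(2*247/(-162) + 394103) = 15093910*(2*(-1/162)*247 + 394103)/153 = 15093910*(-247/81 + 394103)/153 = (15093910/153)*(31922096/81) = 481829244035360/12393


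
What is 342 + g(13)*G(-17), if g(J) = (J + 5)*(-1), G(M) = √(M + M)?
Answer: 342 - 18*I*√34 ≈ 342.0 - 104.96*I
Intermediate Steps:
G(M) = √2*√M (G(M) = √(2*M) = √2*√M)
g(J) = -5 - J (g(J) = (5 + J)*(-1) = -5 - J)
342 + g(13)*G(-17) = 342 + (-5 - 1*13)*(√2*√(-17)) = 342 + (-5 - 13)*(√2*(I*√17)) = 342 - 18*I*√34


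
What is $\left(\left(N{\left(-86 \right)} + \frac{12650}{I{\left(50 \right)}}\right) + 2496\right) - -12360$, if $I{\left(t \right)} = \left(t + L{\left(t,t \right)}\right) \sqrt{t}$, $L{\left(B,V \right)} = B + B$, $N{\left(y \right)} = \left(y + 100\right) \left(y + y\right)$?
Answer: $12448 + \frac{253 \sqrt{2}}{30} \approx 12460.0$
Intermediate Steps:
$N{\left(y \right)} = 2 y \left(100 + y\right)$ ($N{\left(y \right)} = \left(100 + y\right) 2 y = 2 y \left(100 + y\right)$)
$L{\left(B,V \right)} = 2 B$
$I{\left(t \right)} = 3 t^{\frac{3}{2}}$ ($I{\left(t \right)} = \left(t + 2 t\right) \sqrt{t} = 3 t \sqrt{t} = 3 t^{\frac{3}{2}}$)
$\left(\left(N{\left(-86 \right)} + \frac{12650}{I{\left(50 \right)}}\right) + 2496\right) - -12360 = \left(\left(2 \left(-86\right) \left(100 - 86\right) + \frac{12650}{3 \cdot 50^{\frac{3}{2}}}\right) + 2496\right) - -12360 = \left(\left(2 \left(-86\right) 14 + \frac{12650}{3 \cdot 250 \sqrt{2}}\right) + 2496\right) + 12360 = \left(\left(-2408 + \frac{12650}{750 \sqrt{2}}\right) + 2496\right) + 12360 = \left(\left(-2408 + 12650 \frac{\sqrt{2}}{1500}\right) + 2496\right) + 12360 = \left(\left(-2408 + \frac{253 \sqrt{2}}{30}\right) + 2496\right) + 12360 = \left(88 + \frac{253 \sqrt{2}}{30}\right) + 12360 = 12448 + \frac{253 \sqrt{2}}{30}$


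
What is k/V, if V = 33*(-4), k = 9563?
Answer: -9563/132 ≈ -72.447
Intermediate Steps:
V = -132
k/V = 9563/(-132) = 9563*(-1/132) = -9563/132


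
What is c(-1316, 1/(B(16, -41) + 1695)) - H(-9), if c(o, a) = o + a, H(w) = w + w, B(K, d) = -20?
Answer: -2174149/1675 ≈ -1298.0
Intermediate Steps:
H(w) = 2*w
c(o, a) = a + o
c(-1316, 1/(B(16, -41) + 1695)) - H(-9) = (1/(-20 + 1695) - 1316) - 2*(-9) = (1/1675 - 1316) - 1*(-18) = (1/1675 - 1316) + 18 = -2204299/1675 + 18 = -2174149/1675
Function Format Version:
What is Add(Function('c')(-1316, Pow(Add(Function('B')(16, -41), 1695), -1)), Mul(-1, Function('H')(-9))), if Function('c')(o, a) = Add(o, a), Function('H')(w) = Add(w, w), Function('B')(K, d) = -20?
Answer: Rational(-2174149, 1675) ≈ -1298.0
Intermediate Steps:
Function('H')(w) = Mul(2, w)
Function('c')(o, a) = Add(a, o)
Add(Function('c')(-1316, Pow(Add(Function('B')(16, -41), 1695), -1)), Mul(-1, Function('H')(-9))) = Add(Add(Pow(Add(-20, 1695), -1), -1316), Mul(-1, Mul(2, -9))) = Add(Add(Pow(1675, -1), -1316), Mul(-1, -18)) = Add(Add(Rational(1, 1675), -1316), 18) = Add(Rational(-2204299, 1675), 18) = Rational(-2174149, 1675)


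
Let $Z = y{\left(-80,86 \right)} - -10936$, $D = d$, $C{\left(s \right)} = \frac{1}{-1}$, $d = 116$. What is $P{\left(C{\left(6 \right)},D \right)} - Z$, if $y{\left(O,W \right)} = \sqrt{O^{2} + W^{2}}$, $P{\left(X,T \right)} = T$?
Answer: $-10820 - 2 \sqrt{3449} \approx -10937.0$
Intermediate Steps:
$C{\left(s \right)} = -1$
$D = 116$
$Z = 10936 + 2 \sqrt{3449}$ ($Z = \sqrt{\left(-80\right)^{2} + 86^{2}} - -10936 = \sqrt{6400 + 7396} + 10936 = \sqrt{13796} + 10936 = 2 \sqrt{3449} + 10936 = 10936 + 2 \sqrt{3449} \approx 11053.0$)
$P{\left(C{\left(6 \right)},D \right)} - Z = 116 - \left(10936 + 2 \sqrt{3449}\right) = -10820 - 2 \sqrt{3449}$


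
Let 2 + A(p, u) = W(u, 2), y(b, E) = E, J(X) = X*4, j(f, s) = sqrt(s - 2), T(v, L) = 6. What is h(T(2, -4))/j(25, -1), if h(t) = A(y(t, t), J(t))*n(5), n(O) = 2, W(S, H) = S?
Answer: -44*I*sqrt(3)/3 ≈ -25.403*I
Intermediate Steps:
j(f, s) = sqrt(-2 + s)
J(X) = 4*X
A(p, u) = -2 + u
h(t) = -4 + 8*t (h(t) = (-2 + 4*t)*2 = -4 + 8*t)
h(T(2, -4))/j(25, -1) = (-4 + 8*6)/(sqrt(-2 - 1)) = (-4 + 48)/(sqrt(-3)) = 44/((I*sqrt(3))) = 44*(-I*sqrt(3)/3) = -44*I*sqrt(3)/3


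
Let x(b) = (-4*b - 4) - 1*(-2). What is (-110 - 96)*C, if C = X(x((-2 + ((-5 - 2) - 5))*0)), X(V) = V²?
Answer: -824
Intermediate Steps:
x(b) = -2 - 4*b (x(b) = (-4 - 4*b) + 2 = -2 - 4*b)
C = 4 (C = (-2 - 4*(-2 + ((-5 - 2) - 5))*0)² = (-2 - 4*(-2 + (-7 - 5))*0)² = (-2 - 4*(-2 - 12)*0)² = (-2 - (-56)*0)² = (-2 - 4*0)² = (-2 + 0)² = (-2)² = 4)
(-110 - 96)*C = (-110 - 96)*4 = -206*4 = -824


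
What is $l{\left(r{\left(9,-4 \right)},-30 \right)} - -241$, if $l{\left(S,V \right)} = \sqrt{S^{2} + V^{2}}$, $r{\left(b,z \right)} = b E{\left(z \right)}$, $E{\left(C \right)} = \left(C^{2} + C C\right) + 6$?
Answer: $241 + 6 \sqrt{3274} \approx 584.31$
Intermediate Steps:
$E{\left(C \right)} = 6 + 2 C^{2}$ ($E{\left(C \right)} = \left(C^{2} + C^{2}\right) + 6 = 2 C^{2} + 6 = 6 + 2 C^{2}$)
$r{\left(b,z \right)} = b \left(6 + 2 z^{2}\right)$
$l{\left(r{\left(9,-4 \right)},-30 \right)} - -241 = \sqrt{\left(2 \cdot 9 \left(3 + \left(-4\right)^{2}\right)\right)^{2} + \left(-30\right)^{2}} - -241 = \sqrt{\left(2 \cdot 9 \left(3 + 16\right)\right)^{2} + 900} + 241 = \sqrt{\left(2 \cdot 9 \cdot 19\right)^{2} + 900} + 241 = \sqrt{342^{2} + 900} + 241 = \sqrt{116964 + 900} + 241 = \sqrt{117864} + 241 = 6 \sqrt{3274} + 241 = 241 + 6 \sqrt{3274}$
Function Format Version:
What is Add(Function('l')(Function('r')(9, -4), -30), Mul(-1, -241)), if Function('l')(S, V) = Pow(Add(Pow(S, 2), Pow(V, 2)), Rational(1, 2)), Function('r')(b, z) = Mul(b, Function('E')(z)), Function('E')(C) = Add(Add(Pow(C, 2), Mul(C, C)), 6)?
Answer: Add(241, Mul(6, Pow(3274, Rational(1, 2)))) ≈ 584.31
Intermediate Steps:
Function('E')(C) = Add(6, Mul(2, Pow(C, 2))) (Function('E')(C) = Add(Add(Pow(C, 2), Pow(C, 2)), 6) = Add(Mul(2, Pow(C, 2)), 6) = Add(6, Mul(2, Pow(C, 2))))
Function('r')(b, z) = Mul(b, Add(6, Mul(2, Pow(z, 2))))
Add(Function('l')(Function('r')(9, -4), -30), Mul(-1, -241)) = Add(Pow(Add(Pow(Mul(2, 9, Add(3, Pow(-4, 2))), 2), Pow(-30, 2)), Rational(1, 2)), Mul(-1, -241)) = Add(Pow(Add(Pow(Mul(2, 9, Add(3, 16)), 2), 900), Rational(1, 2)), 241) = Add(Pow(Add(Pow(Mul(2, 9, 19), 2), 900), Rational(1, 2)), 241) = Add(Pow(Add(Pow(342, 2), 900), Rational(1, 2)), 241) = Add(Pow(Add(116964, 900), Rational(1, 2)), 241) = Add(Pow(117864, Rational(1, 2)), 241) = Add(Mul(6, Pow(3274, Rational(1, 2))), 241) = Add(241, Mul(6, Pow(3274, Rational(1, 2))))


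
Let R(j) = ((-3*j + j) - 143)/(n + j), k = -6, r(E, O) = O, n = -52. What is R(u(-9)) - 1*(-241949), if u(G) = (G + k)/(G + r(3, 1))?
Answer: 97022723/401 ≈ 2.4195e+5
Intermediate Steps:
u(G) = (-6 + G)/(1 + G) (u(G) = (G - 6)/(G + 1) = (-6 + G)/(1 + G))
R(j) = (-143 - 2*j)/(-52 + j) (R(j) = ((-3*j + j) - 143)/(-52 + j) = (-2*j - 143)/(-52 + j) = (-143 - 2*j)/(-52 + j))
R(u(-9)) - 1*(-241949) = (-143 - 2*(-6 - 9)/(1 - 9))/(-52 + (-6 - 9)/(1 - 9)) - 1*(-241949) = (-143 - 2*(-15)/(-8))/(-52 - 15/(-8)) + 241949 = (-143 - (-1)*(-15)/4)/(-52 - 1/8*(-15)) + 241949 = (-143 - 2*15/8)/(-52 + 15/8) + 241949 = (-143 - 15/4)/(-401/8) + 241949 = -8/401*(-587/4) + 241949 = 1174/401 + 241949 = 97022723/401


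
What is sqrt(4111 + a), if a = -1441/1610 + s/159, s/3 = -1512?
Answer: sqrt(29718812354210)/85330 ≈ 63.887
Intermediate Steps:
s = -4536 (s = 3*(-1512) = -4536)
a = -2510693/85330 (a = -1441/1610 - 4536/159 = -1441*1/1610 - 4536*1/159 = -1441/1610 - 1512/53 = -2510693/85330 ≈ -29.423)
sqrt(4111 + a) = sqrt(4111 - 2510693/85330) = sqrt(348280937/85330) = sqrt(29718812354210)/85330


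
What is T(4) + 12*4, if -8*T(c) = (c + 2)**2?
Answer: 87/2 ≈ 43.500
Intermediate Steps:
T(c) = -(2 + c)**2/8 (T(c) = -(c + 2)**2/8 = -(2 + c)**2/8)
T(4) + 12*4 = -(2 + 4)**2/8 + 12*4 = -1/8*6**2 + 48 = -1/8*36 + 48 = -9/2 + 48 = 87/2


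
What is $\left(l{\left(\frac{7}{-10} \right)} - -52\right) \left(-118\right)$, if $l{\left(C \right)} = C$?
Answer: $- \frac{30267}{5} \approx -6053.4$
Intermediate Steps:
$\left(l{\left(\frac{7}{-10} \right)} - -52\right) \left(-118\right) = \left(\frac{7}{-10} - -52\right) \left(-118\right) = \left(7 \left(- \frac{1}{10}\right) + 52\right) \left(-118\right) = \left(- \frac{7}{10} + 52\right) \left(-118\right) = \frac{513}{10} \left(-118\right) = - \frac{30267}{5}$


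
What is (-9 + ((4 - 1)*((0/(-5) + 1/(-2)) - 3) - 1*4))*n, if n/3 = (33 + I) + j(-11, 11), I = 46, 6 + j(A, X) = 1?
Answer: -5217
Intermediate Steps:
j(A, X) = -5 (j(A, X) = -6 + 1 = -5)
n = 222 (n = 3*((33 + 46) - 5) = 3*(79 - 5) = 3*74 = 222)
(-9 + ((4 - 1)*((0/(-5) + 1/(-2)) - 3) - 1*4))*n = (-9 + ((4 - 1)*((0/(-5) + 1/(-2)) - 3) - 1*4))*222 = (-9 + (3*((0*(-⅕) + 1*(-½)) - 3) - 4))*222 = (-9 + (3*((0 - ½) - 3) - 4))*222 = (-9 + (3*(-½ - 3) - 4))*222 = (-9 + (3*(-7/2) - 4))*222 = (-9 + (-21/2 - 4))*222 = (-9 - 29/2)*222 = -47/2*222 = -5217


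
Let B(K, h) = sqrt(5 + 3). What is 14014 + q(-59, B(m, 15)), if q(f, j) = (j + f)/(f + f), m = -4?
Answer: 28029/2 - sqrt(2)/59 ≈ 14014.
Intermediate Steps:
B(K, h) = 2*sqrt(2) (B(K, h) = sqrt(8) = 2*sqrt(2))
q(f, j) = (f + j)/(2*f) (q(f, j) = (f + j)/((2*f)) = (f + j)*(1/(2*f)) = (f + j)/(2*f))
14014 + q(-59, B(m, 15)) = 14014 + (1/2)*(-59 + 2*sqrt(2))/(-59) = 14014 + (1/2)*(-1/59)*(-59 + 2*sqrt(2)) = 14014 + (1/2 - sqrt(2)/59) = 28029/2 - sqrt(2)/59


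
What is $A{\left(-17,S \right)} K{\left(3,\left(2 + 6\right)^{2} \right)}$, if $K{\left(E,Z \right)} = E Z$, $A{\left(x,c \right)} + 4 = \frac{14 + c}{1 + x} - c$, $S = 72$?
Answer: $-15624$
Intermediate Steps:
$A{\left(x,c \right)} = -4 - c + \frac{14 + c}{1 + x}$ ($A{\left(x,c \right)} = -4 - \left(c - \frac{14 + c}{1 + x}\right) = -4 - c + \frac{14 + c}{1 + x}$)
$A{\left(-17,S \right)} K{\left(3,\left(2 + 6\right)^{2} \right)} = \frac{10 - -68 - 72 \left(-17\right)}{1 - 17} \cdot 3 \left(2 + 6\right)^{2} = \frac{10 + 68 + 1224}{-16} \cdot 3 \cdot 8^{2} = \left(- \frac{1}{16}\right) 1302 \cdot 3 \cdot 64 = \left(- \frac{651}{8}\right) 192 = -15624$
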